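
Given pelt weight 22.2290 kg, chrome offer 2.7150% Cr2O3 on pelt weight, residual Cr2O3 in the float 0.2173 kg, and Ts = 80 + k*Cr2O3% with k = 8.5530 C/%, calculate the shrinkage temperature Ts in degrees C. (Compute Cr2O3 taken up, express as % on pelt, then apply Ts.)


Offered = pelt * offer_pct / 100 = 22.2290 * 2.7150 / 100 = 0.6035 kg
Uptake = offered - residual = 0.6035 - 0.2173 = 0.3862 kg
Cr2O3% on pelt = uptake / pelt * 100 = 0.3862 / 22.2290 * 100 = 1.7374 %
Ts = 80 + k * Cr2O3% = 80 + 8.5530 * 1.7374 = 94.8604 C


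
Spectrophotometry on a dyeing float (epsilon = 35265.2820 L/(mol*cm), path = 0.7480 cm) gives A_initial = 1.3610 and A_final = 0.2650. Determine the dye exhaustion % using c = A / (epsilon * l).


c_initial = A_i / (epsilon * l) = 1.3610 / (35265.2820 * 0.7480) = 5.1595e-05 mol/L
c_final = A_f / (epsilon * l) = 0.2650 / (35265.2820 * 0.7480) = 1.0046e-05 mol/L
Exhaustion = (c_initial - c_final) / c_initial * 100 = (5.1595e-05 - 1.0046e-05) / 5.1595e-05 * 100 = 80.5290 %


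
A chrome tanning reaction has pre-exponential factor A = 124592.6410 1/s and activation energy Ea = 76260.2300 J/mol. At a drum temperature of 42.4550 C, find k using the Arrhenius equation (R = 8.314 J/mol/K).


T_K = T_C + 273.15 = 42.4550 + 273.15 = 315.6050 K
exponent = -Ea / (R * T_K) = -76260.2300 / (8.314 * 315.6050) = -29.0633
k = A * exp(exponent) = 124592.6410 * exp(-29.0633) = 2.9750e-08 1/s


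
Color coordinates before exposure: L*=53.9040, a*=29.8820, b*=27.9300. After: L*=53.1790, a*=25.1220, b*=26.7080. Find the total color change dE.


dL = -0.7250, da = -4.7600, db = -1.2220
dE = sqrt((-0.7250)^2 + (-4.7600)^2 + (-1.2220)^2) = 4.9675


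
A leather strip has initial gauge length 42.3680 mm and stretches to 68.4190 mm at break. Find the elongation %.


Formula: Elongation = (Lf - L0) / L0 * 100
Substituting: Elongation = (68.4190 - 42.3680) / 42.3680 * 100
Result: 61.4874 %


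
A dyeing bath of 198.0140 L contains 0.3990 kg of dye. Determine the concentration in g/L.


Formula: Conc = dye_mass(kg) / volume(L) * 1000
Substituting: Conc = 0.3990 / 198.0140 * 1000
Result: 2.0150 g/L


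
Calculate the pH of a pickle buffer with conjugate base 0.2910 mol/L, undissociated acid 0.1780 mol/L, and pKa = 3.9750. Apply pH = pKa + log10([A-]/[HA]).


ratio = [A-] / [HA] = 0.2910 / 0.1780 = 1.6348
log10(ratio) = 0.2135
pH = pKa + log10(ratio) = 3.9750 + 0.2135 = 4.1885


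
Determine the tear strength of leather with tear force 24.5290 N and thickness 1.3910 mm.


Formula: Tear strength = force / thickness
Substituting: Tear strength = 24.5290 / 1.3910
Result: 17.6341 N/mm


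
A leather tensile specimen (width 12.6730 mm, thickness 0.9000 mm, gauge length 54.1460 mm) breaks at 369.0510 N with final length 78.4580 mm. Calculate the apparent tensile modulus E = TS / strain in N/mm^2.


TS = F / (w * t) = 369.0510 / (12.6730 * 0.9000) = 32.3567 N/mm^2
strain = (Lf - L0) / L0 = (78.4580 - 54.1460) / 54.1460 = 0.4490
E = TS / strain = 32.3567 / 0.4490 = 72.0626 N/mm^2


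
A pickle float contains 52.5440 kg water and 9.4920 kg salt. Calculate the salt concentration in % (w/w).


Formula: Conc = salt / (water + salt) * 100
Substituting: Conc = 9.4920 / (52.5440 + 9.4920) * 100
Result: 15.3008 %


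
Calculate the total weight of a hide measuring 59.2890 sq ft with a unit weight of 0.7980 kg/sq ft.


Formula: Weight = area * weight_per_sqft
Substituting: Weight = 59.2890 * 0.7980
Result: 47.3126 kg


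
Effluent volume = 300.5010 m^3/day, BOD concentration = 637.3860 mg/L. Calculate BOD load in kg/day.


Formula: BOD_load = volume * conc / 1000
Substituting: BOD_load = 300.5010 * 637.3860 / 1000
Result: 191.5351 kg/day


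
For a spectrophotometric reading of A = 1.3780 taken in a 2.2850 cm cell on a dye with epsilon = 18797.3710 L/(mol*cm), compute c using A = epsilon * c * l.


Formula: c = A / (epsilon * l)
Substituting: c = 1.3780 / (18797.3710 * 2.2850)
Result: 3.2082e-05 mol/L


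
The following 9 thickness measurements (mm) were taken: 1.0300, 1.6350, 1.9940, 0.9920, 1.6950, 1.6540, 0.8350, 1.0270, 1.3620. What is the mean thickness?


Formula: Average = sum / n
Substituting: Average = 12.2240 / 9
Result: 1.3582 mm


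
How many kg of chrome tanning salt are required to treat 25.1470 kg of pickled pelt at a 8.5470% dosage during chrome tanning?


Formula: Chrome = substrate * pct / 100
Substituting: Chrome = 25.1470 * 8.5470 / 100
Result: 2.1493 kg


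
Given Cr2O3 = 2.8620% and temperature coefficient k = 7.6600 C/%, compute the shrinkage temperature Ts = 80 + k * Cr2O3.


Formula: Ts = 80 + k * Cr2O3
Substituting: Ts = 80 + 7.6600 * 2.8620
Result: 101.9229 C


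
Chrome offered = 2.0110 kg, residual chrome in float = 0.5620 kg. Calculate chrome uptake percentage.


Formula: Uptake = (offered - residual) / offered * 100
Substituting: Uptake = (2.0110 - 0.5620) / 2.0110 * 100
Result: 72.0537 %


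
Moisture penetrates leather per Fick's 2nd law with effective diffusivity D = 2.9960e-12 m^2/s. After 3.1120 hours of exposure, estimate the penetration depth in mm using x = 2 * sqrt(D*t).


t = 3.1120 hr * 3600 = 11203.2000 s
D * t = 2.9960e-12 * 11203.2000 = 3.3565e-08
x = 2 * sqrt(D*t) = 2 * sqrt(3.3565e-08) = 3.6641e-04 m = 0.3664 mm


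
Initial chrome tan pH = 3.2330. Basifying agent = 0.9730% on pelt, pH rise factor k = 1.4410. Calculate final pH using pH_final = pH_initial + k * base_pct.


Formula: pH_final = pH_initial + k * base_pct
Substituting: pH_final = 3.2330 + 1.4410 * 0.9730
Result: 4.6351


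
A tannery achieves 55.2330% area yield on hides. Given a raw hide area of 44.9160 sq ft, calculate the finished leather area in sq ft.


Formula: finished = raw * yield / 100
Substituting: finished = 44.9160 * 55.2330 / 100
Result: 24.8085 sq ft


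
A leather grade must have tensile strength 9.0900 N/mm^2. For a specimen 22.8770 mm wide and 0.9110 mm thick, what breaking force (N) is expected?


Formula: F = TS * w * t
Substituting: F = 9.0900 * 22.8770 * 0.9110
Result: 189.4442 N


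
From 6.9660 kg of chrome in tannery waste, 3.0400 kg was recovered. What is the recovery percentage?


Formula: Recovery = recovered / input * 100
Substituting: Recovery = 3.0400 / 6.9660 * 100
Result: 43.6405 %


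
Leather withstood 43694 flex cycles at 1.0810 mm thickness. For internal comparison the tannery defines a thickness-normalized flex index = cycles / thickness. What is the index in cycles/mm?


Formula: Index = cycles / thickness
Substituting: Index = 43694 / 1.0810
Result: 40419.9815 cycles/mm


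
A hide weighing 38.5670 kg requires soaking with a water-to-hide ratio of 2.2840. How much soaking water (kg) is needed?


Formula: Water = hide_weight * ratio
Substituting: Water = 38.5670 * 2.2840
Result: 88.0870 kg


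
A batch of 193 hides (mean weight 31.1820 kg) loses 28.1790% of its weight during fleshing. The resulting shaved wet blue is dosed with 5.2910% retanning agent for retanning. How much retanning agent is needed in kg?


Total_raw = N * avg_wt = 193 * 31.1820 = 6018.1260 kg
Substrate = Total_raw * (1 - loss/100) = 6018.1260 * (1 - 28.1790/100) = 4322.2783 kg
Retan = Substrate * pct / 100 = 4322.2783 * 5.2910 / 100 = 228.6917 kg


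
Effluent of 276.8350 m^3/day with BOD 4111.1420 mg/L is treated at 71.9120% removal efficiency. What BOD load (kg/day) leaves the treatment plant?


Load_in = volume * conc / 1000 = 276.8350 * 4111.1420 / 1000 = 1138.1080 kg/day
Removed = Load_in * eff / 100 = 1138.1080 * 71.9120 / 100 = 818.4362 kg/day
Load_out = Load_in - Removed = 1138.1080 - 818.4362 = 319.6718 kg/day


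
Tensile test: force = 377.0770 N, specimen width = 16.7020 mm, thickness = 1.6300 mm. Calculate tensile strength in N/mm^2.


Formula: TS = force / (width * thickness)
Substituting: TS = 377.0770 / (16.7020 * 1.6300)
Result: 13.8508 N/mm^2


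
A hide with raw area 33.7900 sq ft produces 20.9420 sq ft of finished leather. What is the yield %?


Formula: Yield = finished / raw * 100
Substituting: Yield = 20.9420 / 33.7900 * 100
Result: 61.9769 %


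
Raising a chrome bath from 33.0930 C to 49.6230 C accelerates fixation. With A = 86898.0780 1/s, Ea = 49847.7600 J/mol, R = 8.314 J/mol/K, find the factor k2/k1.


T1 = 33.0930 + 273.15 = 306.2430 K; T2 = 49.6230 + 273.15 = 322.7730 K
k1 = A * exp(-Ea/(R*T1)) = 86898.0780 * exp(-49847.7600/(8.314*306.2430)) = 2.7313e-04 1/s
k2 = A * exp(-Ea/(R*T2)) = 86898.0780 * exp(-49847.7600/(8.314*322.7730)) = 7.4441e-04 1/s
k2/k1 = 7.4441e-04 / 2.7313e-04 = 2.7255


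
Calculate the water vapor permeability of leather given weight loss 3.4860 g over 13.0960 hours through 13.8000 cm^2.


Formula: WVP = loss / (area * time)
Substituting: WVP = 3.4860 / (13.8000 * 13.0960)
Result: 0.019289 g/(cm^2*hr)


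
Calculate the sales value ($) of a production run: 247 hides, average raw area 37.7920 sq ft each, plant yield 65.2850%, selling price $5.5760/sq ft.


Raw_total = N * avg_area = 247 * 37.7920 = 9334.6240 sq ft
Finished = Raw_total * yield / 100 = 9334.6240 * 65.2850 / 100 = 6094.1093 sq ft
Value = Finished * price = 6094.1093 * 5.5760 = 33980.7533 $


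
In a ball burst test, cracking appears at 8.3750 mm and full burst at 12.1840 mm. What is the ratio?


Formula: Ratio = crack / burst
Substituting: Ratio = 8.3750 / 12.1840
Result: 0.6874


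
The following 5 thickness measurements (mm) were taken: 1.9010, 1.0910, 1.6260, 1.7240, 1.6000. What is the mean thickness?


Formula: Average = sum / n
Substituting: Average = 7.9420 / 5
Result: 1.5884 mm


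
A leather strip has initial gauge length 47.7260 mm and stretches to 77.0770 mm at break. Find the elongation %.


Formula: Elongation = (Lf - L0) / L0 * 100
Substituting: Elongation = (77.0770 - 47.7260) / 47.7260 * 100
Result: 61.4990 %


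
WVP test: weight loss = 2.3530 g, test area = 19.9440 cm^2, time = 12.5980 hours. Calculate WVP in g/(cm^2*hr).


Formula: WVP = loss / (area * time)
Substituting: WVP = 2.3530 / (19.9440 * 12.5980)
Result: 0.00936501 g/(cm^2*hr)


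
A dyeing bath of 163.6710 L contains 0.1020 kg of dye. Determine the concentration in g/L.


Formula: Conc = dye_mass(kg) / volume(L) * 1000
Substituting: Conc = 0.1020 / 163.6710 * 1000
Result: 0.6232 g/L


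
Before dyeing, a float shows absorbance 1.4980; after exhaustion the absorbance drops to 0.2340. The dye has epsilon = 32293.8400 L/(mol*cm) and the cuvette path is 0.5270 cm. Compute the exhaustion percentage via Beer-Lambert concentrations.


c_initial = A_i / (epsilon * l) = 1.4980 / (32293.8400 * 0.5270) = 8.8020e-05 mol/L
c_final = A_f / (epsilon * l) = 0.2340 / (32293.8400 * 0.5270) = 1.3749e-05 mol/L
Exhaustion = (c_initial - c_final) / c_initial * 100 = (8.8020e-05 - 1.3749e-05) / 8.8020e-05 * 100 = 84.3792 %


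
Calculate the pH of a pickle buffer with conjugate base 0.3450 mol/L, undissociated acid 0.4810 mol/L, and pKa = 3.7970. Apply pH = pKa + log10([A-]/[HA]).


ratio = [A-] / [HA] = 0.3450 / 0.4810 = 0.7173
log10(ratio) = -0.1443
pH = pKa + log10(ratio) = 3.7970 - 0.1443 = 3.6527


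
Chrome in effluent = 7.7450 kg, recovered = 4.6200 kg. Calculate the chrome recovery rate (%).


Formula: Recovery = recovered / input * 100
Substituting: Recovery = 4.6200 / 7.7450 * 100
Result: 59.6514 %


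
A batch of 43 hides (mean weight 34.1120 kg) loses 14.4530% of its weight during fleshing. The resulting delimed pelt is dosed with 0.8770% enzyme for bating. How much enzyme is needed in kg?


Total_raw = N * avg_wt = 43 * 34.1120 = 1466.8160 kg
Substrate = Total_raw * (1 - loss/100) = 1466.8160 * (1 - 14.4530/100) = 1254.8171 kg
Enzyme = Substrate * pct / 100 = 1254.8171 * 0.8770 / 100 = 11.0047 kg


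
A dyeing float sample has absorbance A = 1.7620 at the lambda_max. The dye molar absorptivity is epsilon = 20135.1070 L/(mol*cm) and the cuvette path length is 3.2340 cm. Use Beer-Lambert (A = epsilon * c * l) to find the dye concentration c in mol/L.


Formula: c = A / (epsilon * l)
Substituting: c = 1.7620 / (20135.1070 * 3.2340)
Result: 2.7059e-05 mol/L


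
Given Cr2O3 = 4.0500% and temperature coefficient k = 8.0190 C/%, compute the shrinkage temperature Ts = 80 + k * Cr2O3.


Formula: Ts = 80 + k * Cr2O3
Substituting: Ts = 80 + 8.0190 * 4.0500
Result: 112.4770 C


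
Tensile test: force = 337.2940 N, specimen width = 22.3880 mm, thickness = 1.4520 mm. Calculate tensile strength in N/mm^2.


Formula: TS = force / (width * thickness)
Substituting: TS = 337.2940 / (22.3880 * 1.4520)
Result: 10.3759 N/mm^2


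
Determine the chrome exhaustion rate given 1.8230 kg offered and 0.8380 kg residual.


Formula: Uptake = (offered - residual) / offered * 100
Substituting: Uptake = (1.8230 - 0.8380) / 1.8230 * 100
Result: 54.0318 %


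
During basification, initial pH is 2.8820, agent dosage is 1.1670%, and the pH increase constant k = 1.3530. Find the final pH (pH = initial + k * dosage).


Formula: pH_final = pH_initial + k * base_pct
Substituting: pH_final = 2.8820 + 1.3530 * 1.1670
Result: 4.4610


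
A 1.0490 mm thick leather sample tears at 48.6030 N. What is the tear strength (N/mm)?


Formula: Tear strength = force / thickness
Substituting: Tear strength = 48.6030 / 1.0490
Result: 46.3327 N/mm


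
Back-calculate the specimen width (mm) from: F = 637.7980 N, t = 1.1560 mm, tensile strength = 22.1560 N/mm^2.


Formula: w = F / (TS * t)
Substituting: w = 637.7980 / (22.1560 * 1.1560)
Result: 24.9020 mm


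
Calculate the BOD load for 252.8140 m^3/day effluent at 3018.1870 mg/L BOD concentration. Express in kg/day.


Formula: BOD_load = volume * conc / 1000
Substituting: BOD_load = 252.8140 * 3018.1870 / 1000
Result: 763.0399 kg/day


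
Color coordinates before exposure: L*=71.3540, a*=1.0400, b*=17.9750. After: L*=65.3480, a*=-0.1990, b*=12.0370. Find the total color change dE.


dL = -6.0060, da = -1.2390, db = -5.9380
dE = sqrt((-6.0060)^2 + (-1.2390)^2 + (-5.9380)^2) = 8.5362


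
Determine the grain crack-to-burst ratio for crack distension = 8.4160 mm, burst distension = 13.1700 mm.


Formula: Ratio = crack / burst
Substituting: Ratio = 8.4160 / 13.1700
Result: 0.6390


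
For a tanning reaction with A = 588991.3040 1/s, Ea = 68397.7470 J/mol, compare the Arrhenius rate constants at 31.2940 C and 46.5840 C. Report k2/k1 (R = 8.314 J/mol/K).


T1 = 31.2940 + 273.15 = 304.4440 K; T2 = 46.5840 + 273.15 = 319.7340 K
k1 = A * exp(-Ea/(R*T1)) = 588991.3040 * exp(-68397.7470/(8.314*304.4440)) = 1.0825e-06 1/s
k2 = A * exp(-Ea/(R*T2)) = 588991.3040 * exp(-68397.7470/(8.314*319.7340)) = 3.9412e-06 1/s
k2/k1 = 3.9412e-06 / 1.0825e-06 = 3.6409


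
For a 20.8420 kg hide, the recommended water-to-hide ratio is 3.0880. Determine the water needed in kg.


Formula: Water = hide_weight * ratio
Substituting: Water = 20.8420 * 3.0880
Result: 64.3601 kg


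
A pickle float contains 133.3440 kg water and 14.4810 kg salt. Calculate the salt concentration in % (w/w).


Formula: Conc = salt / (water + salt) * 100
Substituting: Conc = 14.4810 / (133.3440 + 14.4810) * 100
Result: 9.7960 %


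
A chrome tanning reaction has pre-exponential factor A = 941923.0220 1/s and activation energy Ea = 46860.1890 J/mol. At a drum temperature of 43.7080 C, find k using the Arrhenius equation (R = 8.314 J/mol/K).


T_K = T_C + 273.15 = 43.7080 + 273.15 = 316.8580 K
exponent = -Ea / (R * T_K) = -46860.1890 / (8.314 * 316.8580) = -17.7881
k = A * exp(exponent) = 941923.0220 * exp(-17.7881) = 0.0177315 1/s


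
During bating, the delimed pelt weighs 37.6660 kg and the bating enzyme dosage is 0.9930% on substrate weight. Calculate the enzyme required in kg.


Formula: Enzyme = substrate * pct / 100
Substituting: Enzyme = 37.6660 * 0.9930 / 100
Result: 0.3740 kg


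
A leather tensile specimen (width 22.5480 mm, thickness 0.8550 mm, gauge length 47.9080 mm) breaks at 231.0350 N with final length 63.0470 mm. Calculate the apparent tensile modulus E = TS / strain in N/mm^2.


TS = F / (w * t) = 231.0350 / (22.5480 * 0.8550) = 11.9841 N/mm^2
strain = (Lf - L0) / L0 = (63.0470 - 47.9080) / 47.9080 = 0.3160
E = TS / strain = 11.9841 / 0.3160 = 37.9240 N/mm^2


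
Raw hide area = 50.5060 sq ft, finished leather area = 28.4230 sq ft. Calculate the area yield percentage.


Formula: Yield = finished / raw * 100
Substituting: Yield = 28.4230 / 50.5060 * 100
Result: 56.2765 %


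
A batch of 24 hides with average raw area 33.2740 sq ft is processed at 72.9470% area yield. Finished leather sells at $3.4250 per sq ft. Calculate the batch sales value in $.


Raw_total = N * avg_area = 24 * 33.2740 = 798.5760 sq ft
Finished = Raw_total * yield / 100 = 798.5760 * 72.9470 / 100 = 582.5372 sq ft
Value = Finished * price = 582.5372 * 3.4250 = 1995.1900 $


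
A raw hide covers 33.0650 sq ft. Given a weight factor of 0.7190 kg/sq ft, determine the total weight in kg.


Formula: Weight = area * weight_per_sqft
Substituting: Weight = 33.0650 * 0.7190
Result: 23.7737 kg


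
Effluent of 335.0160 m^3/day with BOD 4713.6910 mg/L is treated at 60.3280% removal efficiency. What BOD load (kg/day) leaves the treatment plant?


Load_in = volume * conc / 1000 = 335.0160 * 4713.6910 / 1000 = 1579.1619 kg/day
Removed = Load_in * eff / 100 = 1579.1619 * 60.3280 / 100 = 952.6768 kg/day
Load_out = Load_in - Removed = 1579.1619 - 952.6768 = 626.4851 kg/day


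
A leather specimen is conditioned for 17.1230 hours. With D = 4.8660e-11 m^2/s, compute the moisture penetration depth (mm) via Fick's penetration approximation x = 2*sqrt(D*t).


t = 17.1230 hr * 3600 = 61642.8000 s
D * t = 4.8660e-11 * 61642.8000 = 2.9995e-06
x = 2 * sqrt(D*t) = 2 * sqrt(2.9995e-06) = 0.00346384 m = 3.4638 mm


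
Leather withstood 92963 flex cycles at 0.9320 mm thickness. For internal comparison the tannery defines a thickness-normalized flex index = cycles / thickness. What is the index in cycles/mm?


Formula: Index = cycles / thickness
Substituting: Index = 92963 / 0.9320
Result: 99745.7082 cycles/mm


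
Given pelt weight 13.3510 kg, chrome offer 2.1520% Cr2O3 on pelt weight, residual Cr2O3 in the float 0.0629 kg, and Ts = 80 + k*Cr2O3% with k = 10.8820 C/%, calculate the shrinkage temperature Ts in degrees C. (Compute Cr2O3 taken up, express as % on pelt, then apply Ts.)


Offered = pelt * offer_pct / 100 = 13.3510 * 2.1520 / 100 = 0.2873 kg
Uptake = offered - residual = 0.2873 - 0.0629 = 0.2244 kg
Cr2O3% on pelt = uptake / pelt * 100 = 0.2244 / 13.3510 * 100 = 1.6809 %
Ts = 80 + k * Cr2O3% = 80 + 10.8820 * 1.6809 = 98.2913 C


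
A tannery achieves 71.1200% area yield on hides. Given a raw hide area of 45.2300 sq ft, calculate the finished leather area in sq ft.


Formula: finished = raw * yield / 100
Substituting: finished = 45.2300 * 71.1200 / 100
Result: 32.1676 sq ft


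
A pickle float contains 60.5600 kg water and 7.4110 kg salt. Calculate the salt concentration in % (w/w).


Formula: Conc = salt / (water + salt) * 100
Substituting: Conc = 7.4110 / (60.5600 + 7.4110) * 100
Result: 10.9032 %


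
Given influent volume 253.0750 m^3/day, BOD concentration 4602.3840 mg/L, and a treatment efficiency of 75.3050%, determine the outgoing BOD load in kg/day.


Load_in = volume * conc / 1000 = 253.0750 * 4602.3840 / 1000 = 1164.7483 kg/day
Removed = Load_in * eff / 100 = 1164.7483 * 75.3050 / 100 = 877.1137 kg/day
Load_out = Load_in - Removed = 1164.7483 - 877.1137 = 287.6346 kg/day


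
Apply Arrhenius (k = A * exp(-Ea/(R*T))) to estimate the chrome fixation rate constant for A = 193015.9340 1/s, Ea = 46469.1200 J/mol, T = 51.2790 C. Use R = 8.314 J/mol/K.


T_K = T_C + 273.15 = 51.2790 + 273.15 = 324.4290 K
exponent = -Ea / (R * T_K) = -46469.1200 / (8.314 * 324.4290) = -17.2280
k = A * exp(exponent) = 193015.9340 * exp(-17.2280) = 0.00636165 1/s


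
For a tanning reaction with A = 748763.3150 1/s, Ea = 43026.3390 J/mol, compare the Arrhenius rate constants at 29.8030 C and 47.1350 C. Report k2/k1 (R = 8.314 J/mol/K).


T1 = 29.8030 + 273.15 = 302.9530 K; T2 = 47.1350 + 273.15 = 320.2850 K
k1 = A * exp(-Ea/(R*T1)) = 748763.3150 * exp(-43026.3390/(8.314*302.9530)) = 0.0285462 1/s
k2 = A * exp(-Ea/(R*T2)) = 748763.3150 * exp(-43026.3390/(8.314*320.2850)) = 0.0719468 1/s
k2/k1 = 0.0719468 / 0.0285462 = 2.5204


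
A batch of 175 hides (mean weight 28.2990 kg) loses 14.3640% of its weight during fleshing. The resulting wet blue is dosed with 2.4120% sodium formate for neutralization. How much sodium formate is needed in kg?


Total_raw = N * avg_wt = 175 * 28.2990 = 4952.3250 kg
Substrate = Total_raw * (1 - loss/100) = 4952.3250 * (1 - 14.3640/100) = 4240.9730 kg
Neutralizer = Substrate * pct / 100 = 4240.9730 * 2.4120 / 100 = 102.2923 kg


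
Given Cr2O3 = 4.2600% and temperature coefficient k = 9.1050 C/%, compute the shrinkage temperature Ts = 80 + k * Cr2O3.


Formula: Ts = 80 + k * Cr2O3
Substituting: Ts = 80 + 9.1050 * 4.2600
Result: 118.7873 C


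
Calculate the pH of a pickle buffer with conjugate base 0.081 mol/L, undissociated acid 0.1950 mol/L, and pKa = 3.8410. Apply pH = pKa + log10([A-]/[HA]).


ratio = [A-] / [HA] = 0.081 / 0.1950 = 0.4154
log10(ratio) = -0.3815
pH = pKa + log10(ratio) = 3.8410 - 0.3815 = 3.4595


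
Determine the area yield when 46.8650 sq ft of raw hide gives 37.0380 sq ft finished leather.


Formula: Yield = finished / raw * 100
Substituting: Yield = 37.0380 / 46.8650 * 100
Result: 79.0313 %


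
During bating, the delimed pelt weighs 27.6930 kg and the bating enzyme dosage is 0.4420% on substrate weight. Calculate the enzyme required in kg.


Formula: Enzyme = substrate * pct / 100
Substituting: Enzyme = 27.6930 * 0.4420 / 100
Result: 0.1224 kg


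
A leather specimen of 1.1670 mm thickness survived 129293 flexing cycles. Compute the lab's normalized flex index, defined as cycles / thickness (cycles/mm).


Formula: Index = cycles / thickness
Substituting: Index = 129293 / 1.1670
Result: 110790.9169 cycles/mm


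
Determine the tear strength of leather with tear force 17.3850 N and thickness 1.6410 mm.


Formula: Tear strength = force / thickness
Substituting: Tear strength = 17.3850 / 1.6410
Result: 10.5941 N/mm


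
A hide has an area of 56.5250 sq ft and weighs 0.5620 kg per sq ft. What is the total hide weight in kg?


Formula: Weight = area * weight_per_sqft
Substituting: Weight = 56.5250 * 0.5620
Result: 31.7671 kg


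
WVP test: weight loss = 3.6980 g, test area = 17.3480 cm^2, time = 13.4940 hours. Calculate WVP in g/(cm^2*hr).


Formula: WVP = loss / (area * time)
Substituting: WVP = 3.6980 / (17.3480 * 13.4940)
Result: 0.0157971 g/(cm^2*hr)


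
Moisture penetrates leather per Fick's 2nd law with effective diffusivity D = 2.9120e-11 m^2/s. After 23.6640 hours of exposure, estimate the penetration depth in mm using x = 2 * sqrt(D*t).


t = 23.6640 hr * 3600 = 85190.4000 s
D * t = 2.9120e-11 * 85190.4000 = 2.4807e-06
x = 2 * sqrt(D*t) = 2 * sqrt(2.4807e-06) = 0.00315008 m = 3.1501 mm


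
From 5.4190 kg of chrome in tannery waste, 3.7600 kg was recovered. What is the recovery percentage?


Formula: Recovery = recovered / input * 100
Substituting: Recovery = 3.7600 / 5.4190 * 100
Result: 69.3855 %


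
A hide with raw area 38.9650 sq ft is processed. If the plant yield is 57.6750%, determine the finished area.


Formula: finished = raw * yield / 100
Substituting: finished = 38.9650 * 57.6750 / 100
Result: 22.4731 sq ft


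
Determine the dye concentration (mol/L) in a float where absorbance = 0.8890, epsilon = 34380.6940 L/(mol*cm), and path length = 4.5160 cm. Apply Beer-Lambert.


Formula: c = A / (epsilon * l)
Substituting: c = 0.8890 / (34380.6940 * 4.5160)
Result: 5.7258e-06 mol/L


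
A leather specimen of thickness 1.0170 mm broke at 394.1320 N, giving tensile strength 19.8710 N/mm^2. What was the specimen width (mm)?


Formula: w = F / (TS * t)
Substituting: w = 394.1320 / (19.8710 * 1.0170)
Result: 19.5030 mm


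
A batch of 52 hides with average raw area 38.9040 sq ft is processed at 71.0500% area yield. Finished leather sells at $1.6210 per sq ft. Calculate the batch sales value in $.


Raw_total = N * avg_area = 52 * 38.9040 = 2023.0080 sq ft
Finished = Raw_total * yield / 100 = 2023.0080 * 71.0500 / 100 = 1437.3472 sq ft
Value = Finished * price = 1437.3472 * 1.6210 = 2329.9398 $


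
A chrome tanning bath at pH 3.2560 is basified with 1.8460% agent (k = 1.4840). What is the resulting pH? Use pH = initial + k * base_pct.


Formula: pH_final = pH_initial + k * base_pct
Substituting: pH_final = 3.2560 + 1.4840 * 1.8460
Result: 5.9955


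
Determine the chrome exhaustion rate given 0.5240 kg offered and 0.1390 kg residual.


Formula: Uptake = (offered - residual) / offered * 100
Substituting: Uptake = (0.5240 - 0.1390) / 0.5240 * 100
Result: 73.4733 %


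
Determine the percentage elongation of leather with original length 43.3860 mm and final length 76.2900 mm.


Formula: Elongation = (Lf - L0) / L0 * 100
Substituting: Elongation = (76.2900 - 43.3860) / 43.3860 * 100
Result: 75.8401 %


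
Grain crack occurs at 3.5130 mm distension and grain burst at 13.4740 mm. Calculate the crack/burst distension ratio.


Formula: Ratio = crack / burst
Substituting: Ratio = 3.5130 / 13.4740
Result: 0.2607


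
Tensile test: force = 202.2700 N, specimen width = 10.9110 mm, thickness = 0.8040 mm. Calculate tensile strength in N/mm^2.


Formula: TS = force / (width * thickness)
Substituting: TS = 202.2700 / (10.9110 * 0.8040)
Result: 23.0574 N/mm^2


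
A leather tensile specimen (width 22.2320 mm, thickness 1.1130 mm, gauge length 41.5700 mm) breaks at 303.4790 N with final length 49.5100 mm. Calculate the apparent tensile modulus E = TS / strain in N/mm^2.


TS = F / (w * t) = 303.4790 / (22.2320 * 1.1130) = 12.2646 N/mm^2
strain = (Lf - L0) / L0 = (49.5100 - 41.5700) / 41.5700 = 0.1910
E = TS / strain = 12.2646 / 0.1910 = 64.2117 N/mm^2


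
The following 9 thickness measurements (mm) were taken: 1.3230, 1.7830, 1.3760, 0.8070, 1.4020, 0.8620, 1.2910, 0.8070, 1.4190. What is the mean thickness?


Formula: Average = sum / n
Substituting: Average = 11.0700 / 9
Result: 1.2300 mm


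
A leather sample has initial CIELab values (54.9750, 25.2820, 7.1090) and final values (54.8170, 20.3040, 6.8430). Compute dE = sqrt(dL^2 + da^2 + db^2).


dL = -0.1580, da = -4.9780, db = -0.2660
dE = sqrt((-0.1580)^2 + (-4.9780)^2 + (-0.2660)^2) = 4.9876


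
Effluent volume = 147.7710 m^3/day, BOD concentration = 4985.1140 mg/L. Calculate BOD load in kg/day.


Formula: BOD_load = volume * conc / 1000
Substituting: BOD_load = 147.7710 * 4985.1140 / 1000
Result: 736.6553 kg/day


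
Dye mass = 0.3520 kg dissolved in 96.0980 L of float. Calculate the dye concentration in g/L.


Formula: Conc = dye_mass(kg) / volume(L) * 1000
Substituting: Conc = 0.3520 / 96.0980 * 1000
Result: 3.6629 g/L


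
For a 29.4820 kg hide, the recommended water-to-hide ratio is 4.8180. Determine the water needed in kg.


Formula: Water = hide_weight * ratio
Substituting: Water = 29.4820 * 4.8180
Result: 142.0443 kg


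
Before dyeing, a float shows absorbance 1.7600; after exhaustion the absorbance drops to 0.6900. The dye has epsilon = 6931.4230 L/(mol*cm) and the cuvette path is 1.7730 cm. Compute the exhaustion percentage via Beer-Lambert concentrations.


c_initial = A_i / (epsilon * l) = 1.7600 / (6931.4230 * 1.7730) = 1.4321e-04 mol/L
c_final = A_f / (epsilon * l) = 0.6900 / (6931.4230 * 1.7730) = 5.6146e-05 mol/L
Exhaustion = (c_initial - c_final) / c_initial * 100 = (1.4321e-04 - 5.6146e-05) / 1.4321e-04 * 100 = 60.7955 %


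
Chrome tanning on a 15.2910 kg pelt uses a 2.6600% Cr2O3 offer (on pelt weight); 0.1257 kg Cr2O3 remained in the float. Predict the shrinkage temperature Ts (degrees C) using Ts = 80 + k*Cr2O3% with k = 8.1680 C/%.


Offered = pelt * offer_pct / 100 = 15.2910 * 2.6600 / 100 = 0.4067 kg
Uptake = offered - residual = 0.4067 - 0.1257 = 0.2810 kg
Cr2O3% on pelt = uptake / pelt * 100 = 0.2810 / 15.2910 * 100 = 1.8379 %
Ts = 80 + k * Cr2O3% = 80 + 8.1680 * 1.8379 = 95.0124 C


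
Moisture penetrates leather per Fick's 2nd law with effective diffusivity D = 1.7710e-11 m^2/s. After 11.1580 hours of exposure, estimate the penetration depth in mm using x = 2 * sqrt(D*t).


t = 11.1580 hr * 3600 = 40168.8000 s
D * t = 1.7710e-11 * 40168.8000 = 7.1139e-07
x = 2 * sqrt(D*t) = 2 * sqrt(7.1139e-07) = 0.00168688 m = 1.6869 mm


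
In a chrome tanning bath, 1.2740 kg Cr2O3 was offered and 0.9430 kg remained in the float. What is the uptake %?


Formula: Uptake = (offered - residual) / offered * 100
Substituting: Uptake = (1.2740 - 0.9430) / 1.2740 * 100
Result: 25.9812 %


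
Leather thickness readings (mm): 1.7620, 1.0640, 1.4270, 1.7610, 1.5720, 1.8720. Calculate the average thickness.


Formula: Average = sum / n
Substituting: Average = 9.4580 / 6
Result: 1.5763 mm


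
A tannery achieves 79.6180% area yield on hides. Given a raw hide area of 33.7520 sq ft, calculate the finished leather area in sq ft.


Formula: finished = raw * yield / 100
Substituting: finished = 33.7520 * 79.6180 / 100
Result: 26.8727 sq ft


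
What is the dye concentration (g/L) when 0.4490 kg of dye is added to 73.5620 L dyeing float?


Formula: Conc = dye_mass(kg) / volume(L) * 1000
Substituting: Conc = 0.4490 / 73.5620 * 1000
Result: 6.1037 g/L


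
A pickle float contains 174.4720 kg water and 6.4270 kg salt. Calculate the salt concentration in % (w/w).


Formula: Conc = salt / (water + salt) * 100
Substituting: Conc = 6.4270 / (174.4720 + 6.4270) * 100
Result: 3.5528 %


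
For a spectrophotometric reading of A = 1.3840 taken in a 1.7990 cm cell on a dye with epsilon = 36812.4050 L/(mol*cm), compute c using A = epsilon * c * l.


Formula: c = A / (epsilon * l)
Substituting: c = 1.3840 / (36812.4050 * 1.7990)
Result: 2.0898e-05 mol/L


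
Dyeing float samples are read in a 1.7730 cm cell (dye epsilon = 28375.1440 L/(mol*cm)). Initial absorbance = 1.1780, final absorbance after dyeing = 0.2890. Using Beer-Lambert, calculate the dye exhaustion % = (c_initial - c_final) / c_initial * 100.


c_initial = A_i / (epsilon * l) = 1.1780 / (28375.1440 * 1.7730) = 2.3415e-05 mol/L
c_final = A_f / (epsilon * l) = 0.2890 / (28375.1440 * 1.7730) = 5.7445e-06 mol/L
Exhaustion = (c_initial - c_final) / c_initial * 100 = (2.3415e-05 - 5.7445e-06) / 2.3415e-05 * 100 = 75.4669 %


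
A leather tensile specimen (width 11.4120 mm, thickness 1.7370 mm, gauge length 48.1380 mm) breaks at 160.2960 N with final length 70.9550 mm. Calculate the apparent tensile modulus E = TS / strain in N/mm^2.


TS = F / (w * t) = 160.2960 / (11.4120 * 1.7370) = 8.0865 N/mm^2
strain = (Lf - L0) / L0 = (70.9550 - 48.1380) / 48.1380 = 0.4740
E = TS / strain = 8.0865 / 0.4740 = 17.0605 N/mm^2


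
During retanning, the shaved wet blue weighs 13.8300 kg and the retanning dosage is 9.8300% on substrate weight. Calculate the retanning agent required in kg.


Formula: Retan = substrate * pct / 100
Substituting: Retan = 13.8300 * 9.8300 / 100
Result: 1.3595 kg


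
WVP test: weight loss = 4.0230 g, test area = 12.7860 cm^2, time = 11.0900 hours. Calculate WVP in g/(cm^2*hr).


Formula: WVP = loss / (area * time)
Substituting: WVP = 4.0230 / (12.7860 * 11.0900)
Result: 0.0283716 g/(cm^2*hr)


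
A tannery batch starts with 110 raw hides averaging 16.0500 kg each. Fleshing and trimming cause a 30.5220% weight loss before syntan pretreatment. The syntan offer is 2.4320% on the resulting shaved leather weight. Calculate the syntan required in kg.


Total_raw = N * avg_wt = 110 * 16.0500 = 1765.5000 kg
Substrate = Total_raw * (1 - loss/100) = 1765.5000 * (1 - 30.5220/100) = 1226.6341 kg
Syntan = Substrate * pct / 100 = 1226.6341 * 2.4320 / 100 = 29.8317 kg


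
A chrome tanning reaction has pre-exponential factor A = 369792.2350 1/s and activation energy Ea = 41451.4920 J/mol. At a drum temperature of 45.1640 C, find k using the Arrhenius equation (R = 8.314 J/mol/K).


T_K = T_C + 273.15 = 45.1640 + 273.15 = 318.3140 K
exponent = -Ea / (R * T_K) = -41451.4920 / (8.314 * 318.3140) = -15.6630
k = A * exp(exponent) = 369792.2350 * exp(-15.6630) = 0.0582924 1/s


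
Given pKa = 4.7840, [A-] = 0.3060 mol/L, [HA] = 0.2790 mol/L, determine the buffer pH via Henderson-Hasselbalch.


ratio = [A-] / [HA] = 0.3060 / 0.2790 = 1.0968
log10(ratio) = 0.0401172
pH = pKa + log10(ratio) = 4.7840 + 0.0401172 = 4.8241


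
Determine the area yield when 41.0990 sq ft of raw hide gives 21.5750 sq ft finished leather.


Formula: Yield = finished / raw * 100
Substituting: Yield = 21.5750 / 41.0990 * 100
Result: 52.4952 %


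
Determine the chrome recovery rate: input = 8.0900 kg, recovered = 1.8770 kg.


Formula: Recovery = recovered / input * 100
Substituting: Recovery = 1.8770 / 8.0900 * 100
Result: 23.2015 %


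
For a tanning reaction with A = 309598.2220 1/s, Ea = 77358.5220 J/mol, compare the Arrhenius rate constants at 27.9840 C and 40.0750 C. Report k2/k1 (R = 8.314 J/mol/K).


T1 = 27.9840 + 273.15 = 301.1340 K; T2 = 40.0750 + 273.15 = 313.2250 K
k1 = A * exp(-Ea/(R*T1)) = 309598.2220 * exp(-77358.5220/(8.314*301.1340)) = 1.1796e-08 1/s
k2 = A * exp(-Ea/(R*T2)) = 309598.2220 * exp(-77358.5220/(8.314*313.2250)) = 3.8879e-08 1/s
k2/k1 = 3.8879e-08 / 1.1796e-08 = 3.2961


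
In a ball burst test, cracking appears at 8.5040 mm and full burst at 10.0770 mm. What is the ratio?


Formula: Ratio = crack / burst
Substituting: Ratio = 8.5040 / 10.0770
Result: 0.8439


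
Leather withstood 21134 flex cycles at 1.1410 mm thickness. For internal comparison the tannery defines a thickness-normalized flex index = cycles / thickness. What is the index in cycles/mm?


Formula: Index = cycles / thickness
Substituting: Index = 21134 / 1.1410
Result: 18522.3488 cycles/mm


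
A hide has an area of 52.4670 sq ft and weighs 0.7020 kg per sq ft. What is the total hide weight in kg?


Formula: Weight = area * weight_per_sqft
Substituting: Weight = 52.4670 * 0.7020
Result: 36.8318 kg


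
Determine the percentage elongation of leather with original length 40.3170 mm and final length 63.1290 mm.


Formula: Elongation = (Lf - L0) / L0 * 100
Substituting: Elongation = (63.1290 - 40.3170) / 40.3170 * 100
Result: 56.5816 %


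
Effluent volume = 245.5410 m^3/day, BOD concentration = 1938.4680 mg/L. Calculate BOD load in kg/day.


Formula: BOD_load = volume * conc / 1000
Substituting: BOD_load = 245.5410 * 1938.4680 / 1000
Result: 475.9734 kg/day


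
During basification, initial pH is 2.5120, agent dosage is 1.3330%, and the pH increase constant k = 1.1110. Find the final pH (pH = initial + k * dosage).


Formula: pH_final = pH_initial + k * base_pct
Substituting: pH_final = 2.5120 + 1.1110 * 1.3330
Result: 3.9930


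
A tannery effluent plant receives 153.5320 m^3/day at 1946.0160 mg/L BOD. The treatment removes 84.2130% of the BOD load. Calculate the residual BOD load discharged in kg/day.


Load_in = volume * conc / 1000 = 153.5320 * 1946.0160 / 1000 = 298.7757 kg/day
Removed = Load_in * eff / 100 = 298.7757 * 84.2130 / 100 = 251.6080 kg/day
Load_out = Load_in - Removed = 298.7757 - 251.6080 = 47.1677 kg/day


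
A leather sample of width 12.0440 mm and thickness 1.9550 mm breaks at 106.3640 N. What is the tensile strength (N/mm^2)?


Formula: TS = force / (width * thickness)
Substituting: TS = 106.3640 / (12.0440 * 1.9550)
Result: 4.5173 N/mm^2


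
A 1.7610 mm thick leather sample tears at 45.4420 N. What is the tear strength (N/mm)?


Formula: Tear strength = force / thickness
Substituting: Tear strength = 45.4420 / 1.7610
Result: 25.8047 N/mm


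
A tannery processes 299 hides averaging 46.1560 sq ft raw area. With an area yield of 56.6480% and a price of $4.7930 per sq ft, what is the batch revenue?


Raw_total = N * avg_area = 299 * 46.1560 = 13800.6440 sq ft
Finished = Raw_total * yield / 100 = 13800.6440 * 56.6480 / 100 = 7817.7888 sq ft
Value = Finished * price = 7817.7888 * 4.7930 = 37470.6618 $


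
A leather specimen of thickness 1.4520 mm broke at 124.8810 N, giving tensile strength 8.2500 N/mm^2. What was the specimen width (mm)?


Formula: w = F / (TS * t)
Substituting: w = 124.8810 / (8.2500 * 1.4520)
Result: 10.4250 mm


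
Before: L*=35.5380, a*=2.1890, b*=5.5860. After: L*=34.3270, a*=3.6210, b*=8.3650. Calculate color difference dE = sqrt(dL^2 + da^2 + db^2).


dL = -1.2110, da = 1.4320, db = 2.7790
dE = sqrt((-1.2110)^2 + 1.4320^2 + 2.7790^2) = 3.3526


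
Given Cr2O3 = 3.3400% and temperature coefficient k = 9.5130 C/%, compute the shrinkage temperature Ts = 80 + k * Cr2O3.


Formula: Ts = 80 + k * Cr2O3
Substituting: Ts = 80 + 9.5130 * 3.3400
Result: 111.7734 C


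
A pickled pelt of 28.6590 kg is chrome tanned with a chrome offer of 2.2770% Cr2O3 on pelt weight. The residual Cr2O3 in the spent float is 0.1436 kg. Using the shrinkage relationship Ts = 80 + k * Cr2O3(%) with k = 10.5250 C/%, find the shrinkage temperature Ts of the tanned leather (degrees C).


Offered = pelt * offer_pct / 100 = 28.6590 * 2.2770 / 100 = 0.6526 kg
Uptake = offered - residual = 0.6526 - 0.1436 = 0.5090 kg
Cr2O3% on pelt = uptake / pelt * 100 = 0.5090 / 28.6590 * 100 = 1.7759 %
Ts = 80 + k * Cr2O3% = 80 + 10.5250 * 1.7759 = 98.6917 C


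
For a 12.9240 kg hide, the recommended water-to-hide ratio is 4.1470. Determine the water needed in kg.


Formula: Water = hide_weight * ratio
Substituting: Water = 12.9240 * 4.1470
Result: 53.5958 kg


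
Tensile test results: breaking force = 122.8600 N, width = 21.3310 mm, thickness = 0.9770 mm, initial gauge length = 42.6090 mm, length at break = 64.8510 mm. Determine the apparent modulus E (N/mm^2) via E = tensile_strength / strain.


TS = F / (w * t) = 122.8600 / (21.3310 * 0.9770) = 5.8953 N/mm^2
strain = (Lf - L0) / L0 = (64.8510 - 42.6090) / 42.6090 = 0.5220
E = TS / strain = 5.8953 / 0.5220 = 11.2936 N/mm^2


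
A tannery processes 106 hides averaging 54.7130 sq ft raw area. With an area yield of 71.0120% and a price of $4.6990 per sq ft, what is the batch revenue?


Raw_total = N * avg_area = 106 * 54.7130 = 5799.5780 sq ft
Finished = Raw_total * yield / 100 = 5799.5780 * 71.0120 / 100 = 4118.3963 sq ft
Value = Finished * price = 4118.3963 * 4.6990 = 19352.3444 $


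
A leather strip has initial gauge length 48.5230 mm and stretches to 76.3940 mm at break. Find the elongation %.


Formula: Elongation = (Lf - L0) / L0 * 100
Substituting: Elongation = (76.3940 - 48.5230) / 48.5230 * 100
Result: 57.4387 %


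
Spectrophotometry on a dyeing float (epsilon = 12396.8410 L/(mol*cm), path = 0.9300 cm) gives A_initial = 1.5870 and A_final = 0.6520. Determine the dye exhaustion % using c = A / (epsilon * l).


c_initial = A_i / (epsilon * l) = 1.5870 / (12396.8410 * 0.9300) = 1.3765e-04 mol/L
c_final = A_f / (epsilon * l) = 0.6520 / (12396.8410 * 0.9300) = 5.6553e-05 mol/L
Exhaustion = (c_initial - c_final) / c_initial * 100 = (1.3765e-04 - 5.6553e-05) / 1.3765e-04 * 100 = 58.9162 %


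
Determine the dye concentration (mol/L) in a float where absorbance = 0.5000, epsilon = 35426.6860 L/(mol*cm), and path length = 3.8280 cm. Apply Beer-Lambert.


Formula: c = A / (epsilon * l)
Substituting: c = 0.5000 / (35426.6860 * 3.8280)
Result: 3.6870e-06 mol/L


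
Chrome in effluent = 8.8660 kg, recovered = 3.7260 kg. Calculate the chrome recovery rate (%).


Formula: Recovery = recovered / input * 100
Substituting: Recovery = 3.7260 / 8.8660 * 100
Result: 42.0257 %


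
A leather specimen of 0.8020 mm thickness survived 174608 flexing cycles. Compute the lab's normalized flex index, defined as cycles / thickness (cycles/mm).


Formula: Index = cycles / thickness
Substituting: Index = 174608 / 0.8020
Result: 217715.7107 cycles/mm
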